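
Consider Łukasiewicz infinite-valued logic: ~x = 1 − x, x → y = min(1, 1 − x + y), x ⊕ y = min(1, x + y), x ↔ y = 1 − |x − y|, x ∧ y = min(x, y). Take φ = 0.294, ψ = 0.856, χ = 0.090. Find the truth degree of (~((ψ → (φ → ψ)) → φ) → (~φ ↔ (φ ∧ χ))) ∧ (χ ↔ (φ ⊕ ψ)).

0.090

φ → ψ = min(1, 1 − 0.294 + 0.856) = min(1, 1.562) = 1.000
ψ → (φ → ψ) = min(1, 1 − 0.856 + 1.000) = min(1, 1.144) = 1.000
(ψ → (φ → ψ)) → φ = min(1, 1 − 1.000 + 0.294) = min(1, 0.294) = 0.294
~((ψ → (φ → ψ)) → φ) = 1 − 0.294 = 0.706
~φ = 1 − 0.294 = 0.706
φ ∧ χ = min(0.294, 0.090) = 0.090
~φ ↔ (φ ∧ χ) = 1 − |0.706 − 0.090| = 1 − 0.616 = 0.384
~((ψ → (φ → ψ)) → φ) → (~φ ↔ (φ ∧ χ)) = min(1, 1 − 0.706 + 0.384) = min(1, 0.678) = 0.678
φ ⊕ ψ = min(1, 0.294 + 0.856) = min(1, 1.150) = 1.000
χ ↔ (φ ⊕ ψ) = 1 − |0.090 − 1.000| = 1 − 0.910 = 0.090
(~((ψ → (φ → ψ)) → φ) → (~φ ↔ (φ ∧ χ))) ∧ (χ ↔ (φ ⊕ ψ)) = min(0.678, 0.090) = 0.090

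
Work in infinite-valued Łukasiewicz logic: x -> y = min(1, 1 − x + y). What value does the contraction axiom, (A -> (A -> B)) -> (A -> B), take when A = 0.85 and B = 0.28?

0.85

A -> B = min(1, 1 − 0.85 + 0.28) = min(1, 0.43) = 0.43
A -> (A -> B) = min(1, 1 − 0.85 + 0.43) = min(1, 0.58) = 0.58
(A -> (A -> B)) -> (A -> B) = min(1, 1 − 0.58 + 0.43) = min(1, 0.85) = 0.85
(The value 0.85 < 1 shows this instance is not satisfied; fails in Ł∞ (the t-norm is not idempotent).)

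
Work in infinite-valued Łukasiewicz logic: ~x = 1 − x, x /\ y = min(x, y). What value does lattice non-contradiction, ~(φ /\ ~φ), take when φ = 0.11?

~φ = 1 − 0.11 = 0.89
φ /\ ~φ = min(0.11, 0.89) = 0.11
~(φ /\ ~φ) = 1 − 0.11 = 0.89
(The value 0.89 < 1 shows this instance is not satisfied; not a Ł∞-tautology — its value is 1 − min(a, 1−a).)

0.89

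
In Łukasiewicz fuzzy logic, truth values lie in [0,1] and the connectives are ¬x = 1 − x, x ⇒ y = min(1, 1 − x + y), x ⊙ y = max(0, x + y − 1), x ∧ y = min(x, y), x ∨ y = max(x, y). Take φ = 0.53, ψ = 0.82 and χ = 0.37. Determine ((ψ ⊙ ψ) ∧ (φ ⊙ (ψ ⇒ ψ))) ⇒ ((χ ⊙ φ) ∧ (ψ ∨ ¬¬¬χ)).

0.47

ψ ⊙ ψ = max(0, 0.82 + 0.82 − 1) = max(0, 0.64) = 0.64
ψ ⇒ ψ = min(1, 1 − 0.82 + 0.82) = min(1, 1.00) = 1.00
φ ⊙ (ψ ⇒ ψ) = max(0, 0.53 + 1.00 − 1) = max(0, 0.53) = 0.53
(ψ ⊙ ψ) ∧ (φ ⊙ (ψ ⇒ ψ)) = min(0.64, 0.53) = 0.53
χ ⊙ φ = max(0, 0.37 + 0.53 − 1) = max(0, -0.10) = 0.00
¬χ = 1 − 0.37 = 0.63
¬¬χ = 1 − 0.63 = 0.37
¬¬¬χ = 1 − 0.37 = 0.63
ψ ∨ ¬¬¬χ = max(0.82, 0.63) = 0.82
(χ ⊙ φ) ∧ (ψ ∨ ¬¬¬χ) = min(0.00, 0.82) = 0.00
((ψ ⊙ ψ) ∧ (φ ⊙ (ψ ⇒ ψ))) ⇒ ((χ ⊙ φ) ∧ (ψ ∨ ¬¬¬χ)) = min(1, 1 − 0.53 + 0.00) = min(1, 0.47) = 0.47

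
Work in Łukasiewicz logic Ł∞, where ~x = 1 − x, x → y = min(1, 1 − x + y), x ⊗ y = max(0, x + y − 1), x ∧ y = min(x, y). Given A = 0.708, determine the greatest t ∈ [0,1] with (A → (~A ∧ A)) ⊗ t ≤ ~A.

0.708

~A = 1 − 0.708 = 0.292
~A ∧ A = min(0.292, 0.708) = 0.292
A → (~A ∧ A) = min(1, 1 − 0.708 + 0.292) = min(1, 0.584) = 0.584
So the left factor is A → (~A ∧ A) = 0.584.
So the right-hand bound is ~A = 0.292.
The residuum of the Łukasiewicz t-norm gives the supremum: min(1, 1 − 0.584 + 0.292).
1 − 0.584 + 0.292 = 0.708, so t = min(1, 0.708) = 0.708.
Check: 0.584 ⊗ 0.708 = max(0, 0.292) = 0.292 ≤ 0.292.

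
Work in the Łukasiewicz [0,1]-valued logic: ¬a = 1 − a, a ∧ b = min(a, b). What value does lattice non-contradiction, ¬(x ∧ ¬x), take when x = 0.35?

¬x = 1 − 0.35 = 0.65
x ∧ ¬x = min(0.35, 0.65) = 0.35
¬(x ∧ ¬x) = 1 − 0.35 = 0.65
(The value 0.65 < 1 shows this instance is not satisfied; not a Ł∞-tautology — its value is 1 − min(a, 1−a).)

0.65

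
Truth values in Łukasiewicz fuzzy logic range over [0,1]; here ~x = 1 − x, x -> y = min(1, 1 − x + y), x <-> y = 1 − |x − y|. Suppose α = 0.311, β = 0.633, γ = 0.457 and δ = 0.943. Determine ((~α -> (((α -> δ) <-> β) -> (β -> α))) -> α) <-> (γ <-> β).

0.487

~α = 1 − 0.311 = 0.689
α -> δ = min(1, 1 − 0.311 + 0.943) = min(1, 1.632) = 1.000
(α -> δ) <-> β = 1 − |1.000 − 0.633| = 1 − 0.367 = 0.633
β -> α = min(1, 1 − 0.633 + 0.311) = min(1, 0.678) = 0.678
((α -> δ) <-> β) -> (β -> α) = min(1, 1 − 0.633 + 0.678) = min(1, 1.045) = 1.000
~α -> (((α -> δ) <-> β) -> (β -> α)) = min(1, 1 − 0.689 + 1.000) = min(1, 1.311) = 1.000
(~α -> (((α -> δ) <-> β) -> (β -> α))) -> α = min(1, 1 − 1.000 + 0.311) = min(1, 0.311) = 0.311
γ <-> β = 1 − |0.457 − 0.633| = 1 − 0.176 = 0.824
((~α -> (((α -> δ) <-> β) -> (β -> α))) -> α) <-> (γ <-> β) = 1 − |0.311 − 0.824| = 1 − 0.513 = 0.487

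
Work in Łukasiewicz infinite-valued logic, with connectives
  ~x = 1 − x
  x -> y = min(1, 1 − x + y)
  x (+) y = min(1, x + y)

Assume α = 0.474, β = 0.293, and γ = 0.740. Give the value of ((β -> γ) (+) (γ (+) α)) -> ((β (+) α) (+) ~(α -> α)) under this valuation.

β -> γ = min(1, 1 − 0.293 + 0.740) = min(1, 1.447) = 1.000
γ (+) α = min(1, 0.740 + 0.474) = min(1, 1.214) = 1.000
(β -> γ) (+) (γ (+) α) = min(1, 1.000 + 1.000) = min(1, 2.000) = 1.000
β (+) α = min(1, 0.293 + 0.474) = min(1, 0.767) = 0.767
α -> α = min(1, 1 − 0.474 + 0.474) = min(1, 1.000) = 1.000
~(α -> α) = 1 − 1.000 = 0.000
(β (+) α) (+) ~(α -> α) = min(1, 0.767 + 0.000) = min(1, 0.767) = 0.767
((β -> γ) (+) (γ (+) α)) -> ((β (+) α) (+) ~(α -> α)) = min(1, 1 − 1.000 + 0.767) = min(1, 0.767) = 0.767

0.767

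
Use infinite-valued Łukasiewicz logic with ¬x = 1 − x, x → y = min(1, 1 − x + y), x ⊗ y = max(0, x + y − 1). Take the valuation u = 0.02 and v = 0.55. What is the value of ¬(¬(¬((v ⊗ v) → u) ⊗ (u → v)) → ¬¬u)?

v ⊗ v = max(0, 0.55 + 0.55 − 1) = max(0, 0.10) = 0.10
(v ⊗ v) → u = min(1, 1 − 0.10 + 0.02) = min(1, 0.92) = 0.92
¬((v ⊗ v) → u) = 1 − 0.92 = 0.08
u → v = min(1, 1 − 0.02 + 0.55) = min(1, 1.53) = 1.00
¬((v ⊗ v) → u) ⊗ (u → v) = max(0, 0.08 + 1.00 − 1) = max(0, 0.08) = 0.08
¬(¬((v ⊗ v) → u) ⊗ (u → v)) = 1 − 0.08 = 0.92
¬u = 1 − 0.02 = 0.98
¬¬u = 1 − 0.98 = 0.02
¬(¬((v ⊗ v) → u) ⊗ (u → v)) → ¬¬u = min(1, 1 − 0.92 + 0.02) = min(1, 0.10) = 0.10
¬(¬(¬((v ⊗ v) → u) ⊗ (u → v)) → ¬¬u) = 1 − 0.10 = 0.90

0.90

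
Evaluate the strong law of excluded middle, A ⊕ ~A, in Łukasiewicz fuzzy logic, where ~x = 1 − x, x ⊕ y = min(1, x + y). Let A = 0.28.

~A = 1 − 0.28 = 0.72
A ⊕ ~A = min(1, 0.28 + 0.72) = min(1, 1.00) = 1.00
(As expected: always 1 in Ł∞ since a ⊕ (1−a) = 1.)

1.00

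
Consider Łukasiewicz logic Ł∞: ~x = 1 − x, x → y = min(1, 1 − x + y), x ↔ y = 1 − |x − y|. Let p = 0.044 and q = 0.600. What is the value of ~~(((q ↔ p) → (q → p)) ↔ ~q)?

0.400

q ↔ p = 1 − |0.600 − 0.044| = 1 − 0.556 = 0.444
q → p = min(1, 1 − 0.600 + 0.044) = min(1, 0.444) = 0.444
(q ↔ p) → (q → p) = min(1, 1 − 0.444 + 0.444) = min(1, 1.000) = 1.000
~q = 1 − 0.600 = 0.400
((q ↔ p) → (q → p)) ↔ ~q = 1 − |1.000 − 0.400| = 1 − 0.600 = 0.400
~(((q ↔ p) → (q → p)) ↔ ~q) = 1 − 0.400 = 0.600
~~(((q ↔ p) → (q → p)) ↔ ~q) = 1 − 0.600 = 0.400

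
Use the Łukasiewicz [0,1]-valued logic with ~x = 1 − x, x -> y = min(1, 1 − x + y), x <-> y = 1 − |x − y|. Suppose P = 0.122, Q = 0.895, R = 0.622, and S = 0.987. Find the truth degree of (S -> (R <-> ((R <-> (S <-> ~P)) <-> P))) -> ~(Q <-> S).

~P = 1 − 0.122 = 0.878
S <-> ~P = 1 − |0.987 − 0.878| = 1 − 0.109 = 0.891
R <-> (S <-> ~P) = 1 − |0.622 − 0.891| = 1 − 0.269 = 0.731
(R <-> (S <-> ~P)) <-> P = 1 − |0.731 − 0.122| = 1 − 0.609 = 0.391
R <-> ((R <-> (S <-> ~P)) <-> P) = 1 − |0.622 − 0.391| = 1 − 0.231 = 0.769
S -> (R <-> ((R <-> (S <-> ~P)) <-> P)) = min(1, 1 − 0.987 + 0.769) = min(1, 0.782) = 0.782
Q <-> S = 1 − |0.895 − 0.987| = 1 − 0.092 = 0.908
~(Q <-> S) = 1 − 0.908 = 0.092
(S -> (R <-> ((R <-> (S <-> ~P)) <-> P))) -> ~(Q <-> S) = min(1, 1 − 0.782 + 0.092) = min(1, 0.310) = 0.310

0.310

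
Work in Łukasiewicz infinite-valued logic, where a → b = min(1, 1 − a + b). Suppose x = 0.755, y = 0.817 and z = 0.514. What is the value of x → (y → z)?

y → z = min(1, 1 − 0.817 + 0.514) = min(1, 0.697) = 0.697
x → (y → z) = min(1, 1 − 0.755 + 0.697) = min(1, 0.942) = 0.942

0.942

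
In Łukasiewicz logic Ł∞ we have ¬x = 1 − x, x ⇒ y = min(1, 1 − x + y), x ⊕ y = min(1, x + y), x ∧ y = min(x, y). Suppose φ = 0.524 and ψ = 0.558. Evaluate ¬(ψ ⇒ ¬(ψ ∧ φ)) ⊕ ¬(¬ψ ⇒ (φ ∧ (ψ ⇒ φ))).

ψ ∧ φ = min(0.558, 0.524) = 0.524
¬(ψ ∧ φ) = 1 − 0.524 = 0.476
ψ ⇒ ¬(ψ ∧ φ) = min(1, 1 − 0.558 + 0.476) = min(1, 0.918) = 0.918
¬(ψ ⇒ ¬(ψ ∧ φ)) = 1 − 0.918 = 0.082
¬ψ = 1 − 0.558 = 0.442
ψ ⇒ φ = min(1, 1 − 0.558 + 0.524) = min(1, 0.966) = 0.966
φ ∧ (ψ ⇒ φ) = min(0.524, 0.966) = 0.524
¬ψ ⇒ (φ ∧ (ψ ⇒ φ)) = min(1, 1 − 0.442 + 0.524) = min(1, 1.082) = 1.000
¬(¬ψ ⇒ (φ ∧ (ψ ⇒ φ))) = 1 − 1.000 = 0.000
¬(ψ ⇒ ¬(ψ ∧ φ)) ⊕ ¬(¬ψ ⇒ (φ ∧ (ψ ⇒ φ))) = min(1, 0.082 + 0.000) = min(1, 0.082) = 0.082

0.082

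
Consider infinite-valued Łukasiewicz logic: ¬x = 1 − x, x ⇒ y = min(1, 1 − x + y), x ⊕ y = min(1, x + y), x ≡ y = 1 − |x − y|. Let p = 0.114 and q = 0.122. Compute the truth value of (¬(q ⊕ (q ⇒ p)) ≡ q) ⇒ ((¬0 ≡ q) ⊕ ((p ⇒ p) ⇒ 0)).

q ⇒ p = min(1, 1 − 0.122 + 0.114) = min(1, 0.992) = 0.992
q ⊕ (q ⇒ p) = min(1, 0.122 + 0.992) = min(1, 1.114) = 1.000
¬(q ⊕ (q ⇒ p)) = 1 − 1.000 = 0.000
¬(q ⊕ (q ⇒ p)) ≡ q = 1 − |0.000 − 0.122| = 1 − 0.122 = 0.878
¬0 = 1 − 0.000 = 1.000
¬0 ≡ q = 1 − |1.000 − 0.122| = 1 − 0.878 = 0.122
p ⇒ p = min(1, 1 − 0.114 + 0.114) = min(1, 1.000) = 1.000
(p ⇒ p) ⇒ 0 = min(1, 1 − 1.000 + 0.000) = min(1, 0.000) = 0.000
(¬0 ≡ q) ⊕ ((p ⇒ p) ⇒ 0) = min(1, 0.122 + 0.000) = min(1, 0.122) = 0.122
(¬(q ⊕ (q ⇒ p)) ≡ q) ⇒ ((¬0 ≡ q) ⊕ ((p ⇒ p) ⇒ 0)) = min(1, 1 − 0.878 + 0.122) = min(1, 0.244) = 0.244

0.244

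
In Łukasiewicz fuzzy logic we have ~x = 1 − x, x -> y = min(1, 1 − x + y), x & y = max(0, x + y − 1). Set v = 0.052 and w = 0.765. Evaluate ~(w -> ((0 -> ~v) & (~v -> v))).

~v = 1 − 0.052 = 0.948
0 -> ~v = min(1, 1 − 0.000 + 0.948) = min(1, 1.948) = 1.000
~v -> v = min(1, 1 − 0.948 + 0.052) = min(1, 0.104) = 0.104
(0 -> ~v) & (~v -> v) = max(0, 1.000 + 0.104 − 1) = max(0, 0.104) = 0.104
w -> ((0 -> ~v) & (~v -> v)) = min(1, 1 − 0.765 + 0.104) = min(1, 0.339) = 0.339
~(w -> ((0 -> ~v) & (~v -> v))) = 1 − 0.339 = 0.661

0.661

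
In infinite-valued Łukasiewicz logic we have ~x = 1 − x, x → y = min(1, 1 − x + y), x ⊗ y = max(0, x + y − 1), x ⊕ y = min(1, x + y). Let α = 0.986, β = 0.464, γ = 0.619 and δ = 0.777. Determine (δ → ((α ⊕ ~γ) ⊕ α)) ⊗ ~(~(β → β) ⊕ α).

0.014

~γ = 1 − 0.619 = 0.381
α ⊕ ~γ = min(1, 0.986 + 0.381) = min(1, 1.367) = 1.000
(α ⊕ ~γ) ⊕ α = min(1, 1.000 + 0.986) = min(1, 1.986) = 1.000
δ → ((α ⊕ ~γ) ⊕ α) = min(1, 1 − 0.777 + 1.000) = min(1, 1.223) = 1.000
β → β = min(1, 1 − 0.464 + 0.464) = min(1, 1.000) = 1.000
~(β → β) = 1 − 1.000 = 0.000
~(β → β) ⊕ α = min(1, 0.000 + 0.986) = min(1, 0.986) = 0.986
~(~(β → β) ⊕ α) = 1 − 0.986 = 0.014
(δ → ((α ⊕ ~γ) ⊕ α)) ⊗ ~(~(β → β) ⊕ α) = max(0, 1.000 + 0.014 − 1) = max(0, 0.014) = 0.014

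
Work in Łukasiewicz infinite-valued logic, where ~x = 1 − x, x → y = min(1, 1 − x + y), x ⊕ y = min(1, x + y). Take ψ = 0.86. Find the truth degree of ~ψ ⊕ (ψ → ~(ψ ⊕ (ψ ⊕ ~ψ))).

0.28

~ψ = 1 − 0.86 = 0.14
ψ ⊕ ~ψ = min(1, 0.86 + 0.14) = min(1, 1.00) = 1.00
ψ ⊕ (ψ ⊕ ~ψ) = min(1, 0.86 + 1.00) = min(1, 1.86) = 1.00
~(ψ ⊕ (ψ ⊕ ~ψ)) = 1 − 1.00 = 0.00
ψ → ~(ψ ⊕ (ψ ⊕ ~ψ)) = min(1, 1 − 0.86 + 0.00) = min(1, 0.14) = 0.14
~ψ ⊕ (ψ → ~(ψ ⊕ (ψ ⊕ ~ψ))) = min(1, 0.14 + 0.14) = min(1, 0.28) = 0.28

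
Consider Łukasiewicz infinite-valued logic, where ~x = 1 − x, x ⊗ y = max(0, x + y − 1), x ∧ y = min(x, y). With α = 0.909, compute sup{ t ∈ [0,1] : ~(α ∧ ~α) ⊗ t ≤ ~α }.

~α = 1 − 0.909 = 0.091
α ∧ ~α = min(0.909, 0.091) = 0.091
~(α ∧ ~α) = 1 − 0.091 = 0.909
So the left factor is ~(α ∧ ~α) = 0.909.
So the right-hand bound is ~α = 0.091.
The residuum of the Łukasiewicz t-norm gives the supremum: min(1, 1 − 0.909 + 0.091).
1 − 0.909 + 0.091 = 0.182, so t = min(1, 0.182) = 0.182.
Check: 0.909 ⊗ 0.182 = max(0, 0.091) = 0.091 ≤ 0.091.

0.182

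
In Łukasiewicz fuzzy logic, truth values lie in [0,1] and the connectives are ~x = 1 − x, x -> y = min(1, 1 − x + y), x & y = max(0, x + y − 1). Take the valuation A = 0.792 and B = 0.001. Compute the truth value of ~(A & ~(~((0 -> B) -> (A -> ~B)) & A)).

0.208

0 -> B = min(1, 1 − 0.000 + 0.001) = min(1, 1.001) = 1.000
~B = 1 − 0.001 = 0.999
A -> ~B = min(1, 1 − 0.792 + 0.999) = min(1, 1.207) = 1.000
(0 -> B) -> (A -> ~B) = min(1, 1 − 1.000 + 1.000) = min(1, 1.000) = 1.000
~((0 -> B) -> (A -> ~B)) = 1 − 1.000 = 0.000
~((0 -> B) -> (A -> ~B)) & A = max(0, 0.000 + 0.792 − 1) = max(0, -0.208) = 0.000
~(~((0 -> B) -> (A -> ~B)) & A) = 1 − 0.000 = 1.000
A & ~(~((0 -> B) -> (A -> ~B)) & A) = max(0, 0.792 + 1.000 − 1) = max(0, 0.792) = 0.792
~(A & ~(~((0 -> B) -> (A -> ~B)) & A)) = 1 − 0.792 = 0.208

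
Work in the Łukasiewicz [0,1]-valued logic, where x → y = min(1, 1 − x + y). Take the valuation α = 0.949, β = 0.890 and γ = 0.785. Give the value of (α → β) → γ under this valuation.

0.844

α → β = min(1, 1 − 0.949 + 0.890) = min(1, 0.941) = 0.941
(α → β) → γ = min(1, 1 − 0.941 + 0.785) = min(1, 0.844) = 0.844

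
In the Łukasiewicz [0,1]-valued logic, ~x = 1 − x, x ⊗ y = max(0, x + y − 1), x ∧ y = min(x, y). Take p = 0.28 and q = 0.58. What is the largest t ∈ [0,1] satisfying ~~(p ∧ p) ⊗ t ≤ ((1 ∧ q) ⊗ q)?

0.88

p ∧ p = min(0.28, 0.28) = 0.28
~(p ∧ p) = 1 − 0.28 = 0.72
~~(p ∧ p) = 1 − 0.72 = 0.28
So the left factor is ~~(p ∧ p) = 0.28.
1 ∧ q = min(1.00, 0.58) = 0.58
(1 ∧ q) ⊗ q = max(0, 0.58 + 0.58 − 1) = max(0, 0.16) = 0.16
So the right-hand bound is (1 ∧ q) ⊗ q = 0.16.
The residuum of the Łukasiewicz t-norm gives the supremum: min(1, 1 − 0.28 + 0.16).
1 − 0.28 + 0.16 = 0.88, so t = min(1, 0.88) = 0.88.
Check: 0.28 ⊗ 0.88 = max(0, 0.16) = 0.16 ≤ 0.16.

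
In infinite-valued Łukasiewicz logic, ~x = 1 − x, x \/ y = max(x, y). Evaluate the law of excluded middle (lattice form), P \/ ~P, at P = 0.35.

0.65

~P = 1 − 0.35 = 0.65
P \/ ~P = max(0.35, 0.65) = 0.65
(The value 0.65 < 1 shows this instance is not satisfied; not a Ł∞-tautology — its value is max(a, 1−a).)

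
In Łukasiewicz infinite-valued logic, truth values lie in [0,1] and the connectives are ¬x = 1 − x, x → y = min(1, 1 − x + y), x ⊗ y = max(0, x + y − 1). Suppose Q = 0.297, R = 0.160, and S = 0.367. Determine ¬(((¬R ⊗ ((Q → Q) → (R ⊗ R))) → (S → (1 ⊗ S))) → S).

¬R = 1 − 0.160 = 0.840
Q → Q = min(1, 1 − 0.297 + 0.297) = min(1, 1.000) = 1.000
R ⊗ R = max(0, 0.160 + 0.160 − 1) = max(0, -0.680) = 0.000
(Q → Q) → (R ⊗ R) = min(1, 1 − 1.000 + 0.000) = min(1, 0.000) = 0.000
¬R ⊗ ((Q → Q) → (R ⊗ R)) = max(0, 0.840 + 0.000 − 1) = max(0, -0.160) = 0.000
1 ⊗ S = max(0, 1.000 + 0.367 − 1) = max(0, 0.367) = 0.367
S → (1 ⊗ S) = min(1, 1 − 0.367 + 0.367) = min(1, 1.000) = 1.000
(¬R ⊗ ((Q → Q) → (R ⊗ R))) → (S → (1 ⊗ S)) = min(1, 1 − 0.000 + 1.000) = min(1, 2.000) = 1.000
((¬R ⊗ ((Q → Q) → (R ⊗ R))) → (S → (1 ⊗ S))) → S = min(1, 1 − 1.000 + 0.367) = min(1, 0.367) = 0.367
¬(((¬R ⊗ ((Q → Q) → (R ⊗ R))) → (S → (1 ⊗ S))) → S) = 1 − 0.367 = 0.633

0.633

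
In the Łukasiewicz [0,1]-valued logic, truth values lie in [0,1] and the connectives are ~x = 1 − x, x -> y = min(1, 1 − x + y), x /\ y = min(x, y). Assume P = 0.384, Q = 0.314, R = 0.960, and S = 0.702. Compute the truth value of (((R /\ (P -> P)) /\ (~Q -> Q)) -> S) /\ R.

P -> P = min(1, 1 − 0.384 + 0.384) = min(1, 1.000) = 1.000
R /\ (P -> P) = min(0.960, 1.000) = 0.960
~Q = 1 − 0.314 = 0.686
~Q -> Q = min(1, 1 − 0.686 + 0.314) = min(1, 0.628) = 0.628
(R /\ (P -> P)) /\ (~Q -> Q) = min(0.960, 0.628) = 0.628
((R /\ (P -> P)) /\ (~Q -> Q)) -> S = min(1, 1 − 0.628 + 0.702) = min(1, 1.074) = 1.000
(((R /\ (P -> P)) /\ (~Q -> Q)) -> S) /\ R = min(1.000, 0.960) = 0.960

0.960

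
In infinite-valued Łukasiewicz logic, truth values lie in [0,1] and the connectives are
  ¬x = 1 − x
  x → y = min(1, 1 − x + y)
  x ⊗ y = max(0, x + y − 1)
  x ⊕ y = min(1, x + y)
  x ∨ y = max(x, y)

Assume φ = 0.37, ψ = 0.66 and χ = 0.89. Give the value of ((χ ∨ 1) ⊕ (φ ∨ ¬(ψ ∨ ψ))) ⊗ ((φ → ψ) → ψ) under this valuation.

χ ∨ 1 = max(0.89, 1.00) = 1.00
ψ ∨ ψ = max(0.66, 0.66) = 0.66
¬(ψ ∨ ψ) = 1 − 0.66 = 0.34
φ ∨ ¬(ψ ∨ ψ) = max(0.37, 0.34) = 0.37
(χ ∨ 1) ⊕ (φ ∨ ¬(ψ ∨ ψ)) = min(1, 1.00 + 0.37) = min(1, 1.37) = 1.00
φ → ψ = min(1, 1 − 0.37 + 0.66) = min(1, 1.29) = 1.00
(φ → ψ) → ψ = min(1, 1 − 1.00 + 0.66) = min(1, 0.66) = 0.66
((χ ∨ 1) ⊕ (φ ∨ ¬(ψ ∨ ψ))) ⊗ ((φ → ψ) → ψ) = max(0, 1.00 + 0.66 − 1) = max(0, 0.66) = 0.66

0.66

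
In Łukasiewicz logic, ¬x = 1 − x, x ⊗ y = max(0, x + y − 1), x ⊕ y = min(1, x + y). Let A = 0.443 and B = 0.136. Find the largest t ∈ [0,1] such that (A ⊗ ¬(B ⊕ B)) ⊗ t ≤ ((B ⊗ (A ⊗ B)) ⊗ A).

B ⊕ B = min(1, 0.136 + 0.136) = min(1, 0.272) = 0.272
¬(B ⊕ B) = 1 − 0.272 = 0.728
A ⊗ ¬(B ⊕ B) = max(0, 0.443 + 0.728 − 1) = max(0, 0.171) = 0.171
So the left factor is A ⊗ ¬(B ⊕ B) = 0.171.
A ⊗ B = max(0, 0.443 + 0.136 − 1) = max(0, -0.421) = 0.000
B ⊗ (A ⊗ B) = max(0, 0.136 + 0.000 − 1) = max(0, -0.864) = 0.000
(B ⊗ (A ⊗ B)) ⊗ A = max(0, 0.000 + 0.443 − 1) = max(0, -0.557) = 0.000
So the right-hand bound is (B ⊗ (A ⊗ B)) ⊗ A = 0.000.
The residuum of the Łukasiewicz t-norm gives the supremum: min(1, 1 − 0.171 + 0.000).
1 − 0.171 + 0.000 = 0.829, so t = min(1, 0.829) = 0.829.
Check: 0.171 ⊗ 0.829 = max(0, 0.000) = 0.000 ≤ 0.000.

0.829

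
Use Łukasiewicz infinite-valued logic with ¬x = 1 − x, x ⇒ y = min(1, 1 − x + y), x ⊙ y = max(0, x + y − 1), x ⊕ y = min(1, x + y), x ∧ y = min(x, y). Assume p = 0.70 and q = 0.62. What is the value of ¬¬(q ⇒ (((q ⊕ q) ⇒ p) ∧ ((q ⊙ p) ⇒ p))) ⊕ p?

q ⊕ q = min(1, 0.62 + 0.62) = min(1, 1.24) = 1.00
(q ⊕ q) ⇒ p = min(1, 1 − 1.00 + 0.70) = min(1, 0.70) = 0.70
q ⊙ p = max(0, 0.62 + 0.70 − 1) = max(0, 0.32) = 0.32
(q ⊙ p) ⇒ p = min(1, 1 − 0.32 + 0.70) = min(1, 1.38) = 1.00
((q ⊕ q) ⇒ p) ∧ ((q ⊙ p) ⇒ p) = min(0.70, 1.00) = 0.70
q ⇒ (((q ⊕ q) ⇒ p) ∧ ((q ⊙ p) ⇒ p)) = min(1, 1 − 0.62 + 0.70) = min(1, 1.08) = 1.00
¬(q ⇒ (((q ⊕ q) ⇒ p) ∧ ((q ⊙ p) ⇒ p))) = 1 − 1.00 = 0.00
¬¬(q ⇒ (((q ⊕ q) ⇒ p) ∧ ((q ⊙ p) ⇒ p))) = 1 − 0.00 = 1.00
¬¬(q ⇒ (((q ⊕ q) ⇒ p) ∧ ((q ⊙ p) ⇒ p))) ⊕ p = min(1, 1.00 + 0.70) = min(1, 1.70) = 1.00

1.00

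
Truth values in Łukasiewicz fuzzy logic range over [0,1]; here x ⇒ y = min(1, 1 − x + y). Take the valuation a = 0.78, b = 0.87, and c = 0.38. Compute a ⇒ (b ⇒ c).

0.73

b ⇒ c = min(1, 1 − 0.87 + 0.38) = min(1, 0.51) = 0.51
a ⇒ (b ⇒ c) = min(1, 1 − 0.78 + 0.51) = min(1, 0.73) = 0.73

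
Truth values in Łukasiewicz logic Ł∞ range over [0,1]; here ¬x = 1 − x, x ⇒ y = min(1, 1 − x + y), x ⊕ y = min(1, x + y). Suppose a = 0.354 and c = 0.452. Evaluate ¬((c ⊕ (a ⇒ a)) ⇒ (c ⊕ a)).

0.194

a ⇒ a = min(1, 1 − 0.354 + 0.354) = min(1, 1.000) = 1.000
c ⊕ (a ⇒ a) = min(1, 0.452 + 1.000) = min(1, 1.452) = 1.000
c ⊕ a = min(1, 0.452 + 0.354) = min(1, 0.806) = 0.806
(c ⊕ (a ⇒ a)) ⇒ (c ⊕ a) = min(1, 1 − 1.000 + 0.806) = min(1, 0.806) = 0.806
¬((c ⊕ (a ⇒ a)) ⇒ (c ⊕ a)) = 1 − 0.806 = 0.194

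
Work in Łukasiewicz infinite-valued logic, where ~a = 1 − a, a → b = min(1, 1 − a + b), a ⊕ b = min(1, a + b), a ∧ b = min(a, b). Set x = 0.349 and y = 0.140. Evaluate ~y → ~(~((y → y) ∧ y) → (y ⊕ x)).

0.511

~y = 1 − 0.140 = 0.860
y → y = min(1, 1 − 0.140 + 0.140) = min(1, 1.000) = 1.000
(y → y) ∧ y = min(1.000, 0.140) = 0.140
~((y → y) ∧ y) = 1 − 0.140 = 0.860
y ⊕ x = min(1, 0.140 + 0.349) = min(1, 0.489) = 0.489
~((y → y) ∧ y) → (y ⊕ x) = min(1, 1 − 0.860 + 0.489) = min(1, 0.629) = 0.629
~(~((y → y) ∧ y) → (y ⊕ x)) = 1 − 0.629 = 0.371
~y → ~(~((y → y) ∧ y) → (y ⊕ x)) = min(1, 1 − 0.860 + 0.371) = min(1, 0.511) = 0.511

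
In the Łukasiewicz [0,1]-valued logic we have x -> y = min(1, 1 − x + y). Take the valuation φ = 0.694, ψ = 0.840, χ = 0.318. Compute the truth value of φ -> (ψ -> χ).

0.784

ψ -> χ = min(1, 1 − 0.840 + 0.318) = min(1, 0.478) = 0.478
φ -> (ψ -> χ) = min(1, 1 − 0.694 + 0.478) = min(1, 0.784) = 0.784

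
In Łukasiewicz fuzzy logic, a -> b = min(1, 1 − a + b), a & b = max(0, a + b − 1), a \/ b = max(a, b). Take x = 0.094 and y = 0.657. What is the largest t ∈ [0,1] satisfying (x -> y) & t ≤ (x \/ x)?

0.094

x -> y = min(1, 1 − 0.094 + 0.657) = min(1, 1.563) = 1.000
So the left factor is x -> y = 1.000.
x \/ x = max(0.094, 0.094) = 0.094
So the right-hand bound is x \/ x = 0.094.
The residuum of the Łukasiewicz t-norm gives the supremum: min(1, 1 − 1.000 + 0.094).
1 − 1.000 + 0.094 = 0.094, so t = min(1, 0.094) = 0.094.
Check: 1.000 & 0.094 = max(0, 0.094) = 0.094 ≤ 0.094.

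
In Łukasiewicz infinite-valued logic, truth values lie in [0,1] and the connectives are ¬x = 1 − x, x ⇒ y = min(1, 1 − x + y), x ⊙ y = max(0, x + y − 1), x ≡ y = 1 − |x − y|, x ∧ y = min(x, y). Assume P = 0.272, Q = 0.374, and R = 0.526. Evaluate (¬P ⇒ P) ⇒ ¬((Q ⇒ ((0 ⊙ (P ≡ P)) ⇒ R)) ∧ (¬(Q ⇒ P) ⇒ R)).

0.456

¬P = 1 − 0.272 = 0.728
¬P ⇒ P = min(1, 1 − 0.728 + 0.272) = min(1, 0.544) = 0.544
P ≡ P = 1 − |0.272 − 0.272| = 1 − 0.000 = 1.000
0 ⊙ (P ≡ P) = max(0, 0.000 + 1.000 − 1) = max(0, 0.000) = 0.000
(0 ⊙ (P ≡ P)) ⇒ R = min(1, 1 − 0.000 + 0.526) = min(1, 1.526) = 1.000
Q ⇒ ((0 ⊙ (P ≡ P)) ⇒ R) = min(1, 1 − 0.374 + 1.000) = min(1, 1.626) = 1.000
Q ⇒ P = min(1, 1 − 0.374 + 0.272) = min(1, 0.898) = 0.898
¬(Q ⇒ P) = 1 − 0.898 = 0.102
¬(Q ⇒ P) ⇒ R = min(1, 1 − 0.102 + 0.526) = min(1, 1.424) = 1.000
(Q ⇒ ((0 ⊙ (P ≡ P)) ⇒ R)) ∧ (¬(Q ⇒ P) ⇒ R) = min(1.000, 1.000) = 1.000
¬((Q ⇒ ((0 ⊙ (P ≡ P)) ⇒ R)) ∧ (¬(Q ⇒ P) ⇒ R)) = 1 − 1.000 = 0.000
(¬P ⇒ P) ⇒ ¬((Q ⇒ ((0 ⊙ (P ≡ P)) ⇒ R)) ∧ (¬(Q ⇒ P) ⇒ R)) = min(1, 1 − 0.544 + 0.000) = min(1, 0.456) = 0.456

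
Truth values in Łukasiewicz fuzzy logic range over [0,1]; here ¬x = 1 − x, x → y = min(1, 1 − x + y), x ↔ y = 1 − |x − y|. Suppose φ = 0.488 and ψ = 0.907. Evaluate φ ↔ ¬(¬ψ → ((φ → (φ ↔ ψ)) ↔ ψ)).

0.512

¬ψ = 1 − 0.907 = 0.093
φ ↔ ψ = 1 − |0.488 − 0.907| = 1 − 0.419 = 0.581
φ → (φ ↔ ψ) = min(1, 1 − 0.488 + 0.581) = min(1, 1.093) = 1.000
(φ → (φ ↔ ψ)) ↔ ψ = 1 − |1.000 − 0.907| = 1 − 0.093 = 0.907
¬ψ → ((φ → (φ ↔ ψ)) ↔ ψ) = min(1, 1 − 0.093 + 0.907) = min(1, 1.814) = 1.000
¬(¬ψ → ((φ → (φ ↔ ψ)) ↔ ψ)) = 1 − 1.000 = 0.000
φ ↔ ¬(¬ψ → ((φ → (φ ↔ ψ)) ↔ ψ)) = 1 − |0.488 − 0.000| = 1 − 0.488 = 0.512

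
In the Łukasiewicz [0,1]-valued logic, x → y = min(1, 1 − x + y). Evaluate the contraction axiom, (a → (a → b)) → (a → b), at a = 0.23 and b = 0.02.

a → b = min(1, 1 − 0.23 + 0.02) = min(1, 0.79) = 0.79
a → (a → b) = min(1, 1 − 0.23 + 0.79) = min(1, 1.56) = 1.00
(a → (a → b)) → (a → b) = min(1, 1 − 1.00 + 0.79) = min(1, 0.79) = 0.79
(The value 0.79 < 1 shows this instance is not satisfied; fails in Ł∞ (the t-norm is not idempotent).)

0.79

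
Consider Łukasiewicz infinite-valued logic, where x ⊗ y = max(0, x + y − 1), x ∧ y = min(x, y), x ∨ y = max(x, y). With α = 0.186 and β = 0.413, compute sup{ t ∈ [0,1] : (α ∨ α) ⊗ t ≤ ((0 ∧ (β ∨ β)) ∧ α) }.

0.814

α ∨ α = max(0.186, 0.186) = 0.186
So the left factor is α ∨ α = 0.186.
β ∨ β = max(0.413, 0.413) = 0.413
0 ∧ (β ∨ β) = min(0.000, 0.413) = 0.000
(0 ∧ (β ∨ β)) ∧ α = min(0.000, 0.186) = 0.000
So the right-hand bound is (0 ∧ (β ∨ β)) ∧ α = 0.000.
The residuum of the Łukasiewicz t-norm gives the supremum: min(1, 1 − 0.186 + 0.000).
1 − 0.186 + 0.000 = 0.814, so t = min(1, 0.814) = 0.814.
Check: 0.186 ⊗ 0.814 = max(0, 0.000) = 0.000 ≤ 0.000.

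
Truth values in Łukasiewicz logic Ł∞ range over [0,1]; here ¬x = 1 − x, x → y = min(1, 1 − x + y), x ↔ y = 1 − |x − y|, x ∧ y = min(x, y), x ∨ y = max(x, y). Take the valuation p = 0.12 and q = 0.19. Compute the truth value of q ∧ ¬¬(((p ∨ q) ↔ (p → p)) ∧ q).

0.19

p ∨ q = max(0.12, 0.19) = 0.19
p → p = min(1, 1 − 0.12 + 0.12) = min(1, 1.00) = 1.00
(p ∨ q) ↔ (p → p) = 1 − |0.19 − 1.00| = 1 − 0.81 = 0.19
((p ∨ q) ↔ (p → p)) ∧ q = min(0.19, 0.19) = 0.19
¬(((p ∨ q) ↔ (p → p)) ∧ q) = 1 − 0.19 = 0.81
¬¬(((p ∨ q) ↔ (p → p)) ∧ q) = 1 − 0.81 = 0.19
q ∧ ¬¬(((p ∨ q) ↔ (p → p)) ∧ q) = min(0.19, 0.19) = 0.19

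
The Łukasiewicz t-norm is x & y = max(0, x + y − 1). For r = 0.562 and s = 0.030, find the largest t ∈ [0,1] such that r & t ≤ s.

The residuum of the Łukasiewicz t-norm gives the supremum: min(1, 1 − 0.562 + 0.030).
1 − 0.562 + 0.030 = 0.468, so t = min(1, 0.468) = 0.468.
Check: 0.562 & 0.468 = max(0, 0.030) = 0.030 ≤ 0.030.

0.468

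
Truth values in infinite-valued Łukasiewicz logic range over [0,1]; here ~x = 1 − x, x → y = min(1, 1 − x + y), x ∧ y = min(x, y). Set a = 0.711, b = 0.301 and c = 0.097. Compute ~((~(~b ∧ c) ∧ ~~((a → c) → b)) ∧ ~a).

0.711

~b = 1 − 0.301 = 0.699
~b ∧ c = min(0.699, 0.097) = 0.097
~(~b ∧ c) = 1 − 0.097 = 0.903
a → c = min(1, 1 − 0.711 + 0.097) = min(1, 0.386) = 0.386
(a → c) → b = min(1, 1 − 0.386 + 0.301) = min(1, 0.915) = 0.915
~((a → c) → b) = 1 − 0.915 = 0.085
~~((a → c) → b) = 1 − 0.085 = 0.915
~(~b ∧ c) ∧ ~~((a → c) → b) = min(0.903, 0.915) = 0.903
~a = 1 − 0.711 = 0.289
(~(~b ∧ c) ∧ ~~((a → c) → b)) ∧ ~a = min(0.903, 0.289) = 0.289
~((~(~b ∧ c) ∧ ~~((a → c) → b)) ∧ ~a) = 1 − 0.289 = 0.711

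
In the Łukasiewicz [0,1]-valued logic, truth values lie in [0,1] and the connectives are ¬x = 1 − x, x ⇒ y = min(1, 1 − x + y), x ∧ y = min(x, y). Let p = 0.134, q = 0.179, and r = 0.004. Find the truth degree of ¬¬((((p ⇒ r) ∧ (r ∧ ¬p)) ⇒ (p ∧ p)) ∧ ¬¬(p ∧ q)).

p ⇒ r = min(1, 1 − 0.134 + 0.004) = min(1, 0.870) = 0.870
¬p = 1 − 0.134 = 0.866
r ∧ ¬p = min(0.004, 0.866) = 0.004
(p ⇒ r) ∧ (r ∧ ¬p) = min(0.870, 0.004) = 0.004
p ∧ p = min(0.134, 0.134) = 0.134
((p ⇒ r) ∧ (r ∧ ¬p)) ⇒ (p ∧ p) = min(1, 1 − 0.004 + 0.134) = min(1, 1.130) = 1.000
p ∧ q = min(0.134, 0.179) = 0.134
¬(p ∧ q) = 1 − 0.134 = 0.866
¬¬(p ∧ q) = 1 − 0.866 = 0.134
(((p ⇒ r) ∧ (r ∧ ¬p)) ⇒ (p ∧ p)) ∧ ¬¬(p ∧ q) = min(1.000, 0.134) = 0.134
¬((((p ⇒ r) ∧ (r ∧ ¬p)) ⇒ (p ∧ p)) ∧ ¬¬(p ∧ q)) = 1 − 0.134 = 0.866
¬¬((((p ⇒ r) ∧ (r ∧ ¬p)) ⇒ (p ∧ p)) ∧ ¬¬(p ∧ q)) = 1 − 0.866 = 0.134

0.134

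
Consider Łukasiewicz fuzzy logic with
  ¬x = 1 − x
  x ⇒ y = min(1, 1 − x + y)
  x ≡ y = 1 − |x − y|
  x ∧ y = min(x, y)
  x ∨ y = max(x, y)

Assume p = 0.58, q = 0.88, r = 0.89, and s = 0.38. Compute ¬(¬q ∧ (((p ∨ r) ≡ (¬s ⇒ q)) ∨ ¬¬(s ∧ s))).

0.88

¬q = 1 − 0.88 = 0.12
p ∨ r = max(0.58, 0.89) = 0.89
¬s = 1 − 0.38 = 0.62
¬s ⇒ q = min(1, 1 − 0.62 + 0.88) = min(1, 1.26) = 1.00
(p ∨ r) ≡ (¬s ⇒ q) = 1 − |0.89 − 1.00| = 1 − 0.11 = 0.89
s ∧ s = min(0.38, 0.38) = 0.38
¬(s ∧ s) = 1 − 0.38 = 0.62
¬¬(s ∧ s) = 1 − 0.62 = 0.38
((p ∨ r) ≡ (¬s ⇒ q)) ∨ ¬¬(s ∧ s) = max(0.89, 0.38) = 0.89
¬q ∧ (((p ∨ r) ≡ (¬s ⇒ q)) ∨ ¬¬(s ∧ s)) = min(0.12, 0.89) = 0.12
¬(¬q ∧ (((p ∨ r) ≡ (¬s ⇒ q)) ∨ ¬¬(s ∧ s))) = 1 − 0.12 = 0.88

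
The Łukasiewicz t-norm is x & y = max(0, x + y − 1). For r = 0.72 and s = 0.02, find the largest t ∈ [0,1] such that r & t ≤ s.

0.30

The residuum of the Łukasiewicz t-norm gives the supremum: min(1, 1 − 0.72 + 0.02).
1 − 0.72 + 0.02 = 0.30, so t = min(1, 0.30) = 0.30.
Check: 0.72 & 0.30 = max(0, 0.02) = 0.02 ≤ 0.02.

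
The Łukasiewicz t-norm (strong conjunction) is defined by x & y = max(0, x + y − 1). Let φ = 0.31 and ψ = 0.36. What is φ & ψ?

φ & ψ = max(0, 0.31 + 0.36 − 1) = max(0, -0.33) = 0.00
For comparison, the Gödel (minimum) t-norm min(x, y) would give 0.31.

0.00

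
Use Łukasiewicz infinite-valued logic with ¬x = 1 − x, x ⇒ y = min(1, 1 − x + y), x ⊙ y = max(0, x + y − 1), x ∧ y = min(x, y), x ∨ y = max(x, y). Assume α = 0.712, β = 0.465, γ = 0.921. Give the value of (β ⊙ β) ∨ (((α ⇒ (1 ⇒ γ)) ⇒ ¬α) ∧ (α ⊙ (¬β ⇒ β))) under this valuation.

0.288

β ⊙ β = max(0, 0.465 + 0.465 − 1) = max(0, -0.070) = 0.000
1 ⇒ γ = min(1, 1 − 1.000 + 0.921) = min(1, 0.921) = 0.921
α ⇒ (1 ⇒ γ) = min(1, 1 − 0.712 + 0.921) = min(1, 1.209) = 1.000
¬α = 1 − 0.712 = 0.288
(α ⇒ (1 ⇒ γ)) ⇒ ¬α = min(1, 1 − 1.000 + 0.288) = min(1, 0.288) = 0.288
¬β = 1 − 0.465 = 0.535
¬β ⇒ β = min(1, 1 − 0.535 + 0.465) = min(1, 0.930) = 0.930
α ⊙ (¬β ⇒ β) = max(0, 0.712 + 0.930 − 1) = max(0, 0.642) = 0.642
((α ⇒ (1 ⇒ γ)) ⇒ ¬α) ∧ (α ⊙ (¬β ⇒ β)) = min(0.288, 0.642) = 0.288
(β ⊙ β) ∨ (((α ⇒ (1 ⇒ γ)) ⇒ ¬α) ∧ (α ⊙ (¬β ⇒ β))) = max(0.000, 0.288) = 0.288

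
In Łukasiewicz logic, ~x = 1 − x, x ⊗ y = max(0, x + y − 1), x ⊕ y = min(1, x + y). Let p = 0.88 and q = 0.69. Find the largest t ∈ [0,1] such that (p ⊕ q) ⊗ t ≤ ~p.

p ⊕ q = min(1, 0.88 + 0.69) = min(1, 1.57) = 1.00
So the left factor is p ⊕ q = 1.00.
~p = 1 − 0.88 = 0.12
So the right-hand bound is ~p = 0.12.
The residuum of the Łukasiewicz t-norm gives the supremum: min(1, 1 − 1.00 + 0.12).
1 − 1.00 + 0.12 = 0.12, so t = min(1, 0.12) = 0.12.
Check: 1.00 ⊗ 0.12 = max(0, 0.12) = 0.12 ≤ 0.12.

0.12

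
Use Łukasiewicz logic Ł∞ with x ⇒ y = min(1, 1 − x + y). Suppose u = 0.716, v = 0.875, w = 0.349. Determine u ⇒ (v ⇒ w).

v ⇒ w = min(1, 1 − 0.875 + 0.349) = min(1, 0.474) = 0.474
u ⇒ (v ⇒ w) = min(1, 1 − 0.716 + 0.474) = min(1, 0.758) = 0.758

0.758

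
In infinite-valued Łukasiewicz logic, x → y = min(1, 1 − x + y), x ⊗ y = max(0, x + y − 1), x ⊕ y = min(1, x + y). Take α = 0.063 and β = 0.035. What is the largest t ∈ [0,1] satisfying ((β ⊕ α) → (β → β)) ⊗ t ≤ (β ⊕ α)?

0.098

β ⊕ α = min(1, 0.035 + 0.063) = min(1, 0.098) = 0.098
β → β = min(1, 1 − 0.035 + 0.035) = min(1, 1.000) = 1.000
(β ⊕ α) → (β → β) = min(1, 1 − 0.098 + 1.000) = min(1, 1.902) = 1.000
So the left factor is (β ⊕ α) → (β → β) = 1.000.
So the right-hand bound is β ⊕ α = 0.098.
The residuum of the Łukasiewicz t-norm gives the supremum: min(1, 1 − 1.000 + 0.098).
1 − 1.000 + 0.098 = 0.098, so t = min(1, 0.098) = 0.098.
Check: 1.000 ⊗ 0.098 = max(0, 0.098) = 0.098 ≤ 0.098.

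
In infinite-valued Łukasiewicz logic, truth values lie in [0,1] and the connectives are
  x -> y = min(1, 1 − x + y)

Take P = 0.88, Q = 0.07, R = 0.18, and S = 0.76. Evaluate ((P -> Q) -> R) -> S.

P -> Q = min(1, 1 − 0.88 + 0.07) = min(1, 0.19) = 0.19
(P -> Q) -> R = min(1, 1 − 0.19 + 0.18) = min(1, 0.99) = 0.99
((P -> Q) -> R) -> S = min(1, 1 − 0.99 + 0.76) = min(1, 0.77) = 0.77

0.77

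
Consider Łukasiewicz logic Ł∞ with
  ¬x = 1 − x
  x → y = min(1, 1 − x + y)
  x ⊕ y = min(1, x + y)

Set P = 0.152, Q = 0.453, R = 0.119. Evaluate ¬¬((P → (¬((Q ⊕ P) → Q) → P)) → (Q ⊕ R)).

0.572

Q ⊕ P = min(1, 0.453 + 0.152) = min(1, 0.605) = 0.605
(Q ⊕ P) → Q = min(1, 1 − 0.605 + 0.453) = min(1, 0.848) = 0.848
¬((Q ⊕ P) → Q) = 1 − 0.848 = 0.152
¬((Q ⊕ P) → Q) → P = min(1, 1 − 0.152 + 0.152) = min(1, 1.000) = 1.000
P → (¬((Q ⊕ P) → Q) → P) = min(1, 1 − 0.152 + 1.000) = min(1, 1.848) = 1.000
Q ⊕ R = min(1, 0.453 + 0.119) = min(1, 0.572) = 0.572
(P → (¬((Q ⊕ P) → Q) → P)) → (Q ⊕ R) = min(1, 1 − 1.000 + 0.572) = min(1, 0.572) = 0.572
¬((P → (¬((Q ⊕ P) → Q) → P)) → (Q ⊕ R)) = 1 − 0.572 = 0.428
¬¬((P → (¬((Q ⊕ P) → Q) → P)) → (Q ⊕ R)) = 1 − 0.428 = 0.572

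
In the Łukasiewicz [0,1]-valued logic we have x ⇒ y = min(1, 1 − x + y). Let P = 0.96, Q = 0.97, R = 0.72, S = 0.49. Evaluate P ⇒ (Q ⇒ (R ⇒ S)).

R ⇒ S = min(1, 1 − 0.72 + 0.49) = min(1, 0.77) = 0.77
Q ⇒ (R ⇒ S) = min(1, 1 − 0.97 + 0.77) = min(1, 0.80) = 0.80
P ⇒ (Q ⇒ (R ⇒ S)) = min(1, 1 − 0.96 + 0.80) = min(1, 0.84) = 0.84

0.84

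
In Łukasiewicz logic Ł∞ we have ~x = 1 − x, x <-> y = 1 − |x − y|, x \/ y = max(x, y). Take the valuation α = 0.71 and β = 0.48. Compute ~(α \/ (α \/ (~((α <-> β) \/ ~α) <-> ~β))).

α <-> β = 1 − |0.71 − 0.48| = 1 − 0.23 = 0.77
~α = 1 − 0.71 = 0.29
(α <-> β) \/ ~α = max(0.77, 0.29) = 0.77
~((α <-> β) \/ ~α) = 1 − 0.77 = 0.23
~β = 1 − 0.48 = 0.52
~((α <-> β) \/ ~α) <-> ~β = 1 − |0.23 − 0.52| = 1 − 0.29 = 0.71
α \/ (~((α <-> β) \/ ~α) <-> ~β) = max(0.71, 0.71) = 0.71
α \/ (α \/ (~((α <-> β) \/ ~α) <-> ~β)) = max(0.71, 0.71) = 0.71
~(α \/ (α \/ (~((α <-> β) \/ ~α) <-> ~β))) = 1 − 0.71 = 0.29

0.29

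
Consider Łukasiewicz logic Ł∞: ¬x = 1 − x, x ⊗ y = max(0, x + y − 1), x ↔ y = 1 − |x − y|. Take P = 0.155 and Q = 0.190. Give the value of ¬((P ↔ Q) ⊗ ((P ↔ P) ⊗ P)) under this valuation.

0.880

P ↔ Q = 1 − |0.155 − 0.190| = 1 − 0.035 = 0.965
P ↔ P = 1 − |0.155 − 0.155| = 1 − 0.000 = 1.000
(P ↔ P) ⊗ P = max(0, 1.000 + 0.155 − 1) = max(0, 0.155) = 0.155
(P ↔ Q) ⊗ ((P ↔ P) ⊗ P) = max(0, 0.965 + 0.155 − 1) = max(0, 0.120) = 0.120
¬((P ↔ Q) ⊗ ((P ↔ P) ⊗ P)) = 1 − 0.120 = 0.880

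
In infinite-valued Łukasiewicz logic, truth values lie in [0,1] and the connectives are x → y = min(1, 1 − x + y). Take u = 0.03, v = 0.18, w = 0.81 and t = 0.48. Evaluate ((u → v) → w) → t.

0.67

u → v = min(1, 1 − 0.03 + 0.18) = min(1, 1.15) = 1.00
(u → v) → w = min(1, 1 − 1.00 + 0.81) = min(1, 0.81) = 0.81
((u → v) → w) → t = min(1, 1 − 0.81 + 0.48) = min(1, 0.67) = 0.67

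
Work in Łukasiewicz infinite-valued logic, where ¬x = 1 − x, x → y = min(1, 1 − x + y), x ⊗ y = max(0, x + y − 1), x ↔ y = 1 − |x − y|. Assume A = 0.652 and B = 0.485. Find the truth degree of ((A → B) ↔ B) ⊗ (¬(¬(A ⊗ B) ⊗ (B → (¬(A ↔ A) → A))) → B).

A → B = min(1, 1 − 0.652 + 0.485) = min(1, 0.833) = 0.833
(A → B) ↔ B = 1 − |0.833 − 0.485| = 1 − 0.348 = 0.652
A ⊗ B = max(0, 0.652 + 0.485 − 1) = max(0, 0.137) = 0.137
¬(A ⊗ B) = 1 − 0.137 = 0.863
A ↔ A = 1 − |0.652 − 0.652| = 1 − 0.000 = 1.000
¬(A ↔ A) = 1 − 1.000 = 0.000
¬(A ↔ A) → A = min(1, 1 − 0.000 + 0.652) = min(1, 1.652) = 1.000
B → (¬(A ↔ A) → A) = min(1, 1 − 0.485 + 1.000) = min(1, 1.515) = 1.000
¬(A ⊗ B) ⊗ (B → (¬(A ↔ A) → A)) = max(0, 0.863 + 1.000 − 1) = max(0, 0.863) = 0.863
¬(¬(A ⊗ B) ⊗ (B → (¬(A ↔ A) → A))) = 1 − 0.863 = 0.137
¬(¬(A ⊗ B) ⊗ (B → (¬(A ↔ A) → A))) → B = min(1, 1 − 0.137 + 0.485) = min(1, 1.348) = 1.000
((A → B) ↔ B) ⊗ (¬(¬(A ⊗ B) ⊗ (B → (¬(A ↔ A) → A))) → B) = max(0, 0.652 + 1.000 − 1) = max(0, 0.652) = 0.652

0.652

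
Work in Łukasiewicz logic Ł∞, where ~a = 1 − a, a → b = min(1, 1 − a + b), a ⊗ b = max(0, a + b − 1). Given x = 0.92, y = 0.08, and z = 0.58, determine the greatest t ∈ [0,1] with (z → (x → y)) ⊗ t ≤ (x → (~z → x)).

x → y = min(1, 1 − 0.92 + 0.08) = min(1, 0.16) = 0.16
z → (x → y) = min(1, 1 − 0.58 + 0.16) = min(1, 0.58) = 0.58
So the left factor is z → (x → y) = 0.58.
~z = 1 − 0.58 = 0.42
~z → x = min(1, 1 − 0.42 + 0.92) = min(1, 1.50) = 1.00
x → (~z → x) = min(1, 1 − 0.92 + 1.00) = min(1, 1.08) = 1.00
So the right-hand bound is x → (~z → x) = 1.00.
The residuum of the Łukasiewicz t-norm gives the supremum: min(1, 1 − 0.58 + 1.00).
1 − 0.58 + 1.00 = 1.42, so t = min(1, 1.42) = 1.00.
Check: 0.58 ⊗ 1.00 = max(0, 0.58) = 0.58 ≤ 1.00.

1.00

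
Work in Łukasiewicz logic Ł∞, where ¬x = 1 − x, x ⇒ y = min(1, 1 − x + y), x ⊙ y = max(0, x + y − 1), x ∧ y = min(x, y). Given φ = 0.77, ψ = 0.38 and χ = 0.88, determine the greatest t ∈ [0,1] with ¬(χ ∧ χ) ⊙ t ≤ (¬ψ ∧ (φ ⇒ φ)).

1.00

χ ∧ χ = min(0.88, 0.88) = 0.88
¬(χ ∧ χ) = 1 − 0.88 = 0.12
So the left factor is ¬(χ ∧ χ) = 0.12.
¬ψ = 1 − 0.38 = 0.62
φ ⇒ φ = min(1, 1 − 0.77 + 0.77) = min(1, 1.00) = 1.00
¬ψ ∧ (φ ⇒ φ) = min(0.62, 1.00) = 0.62
So the right-hand bound is ¬ψ ∧ (φ ⇒ φ) = 0.62.
The residuum of the Łukasiewicz t-norm gives the supremum: min(1, 1 − 0.12 + 0.62).
1 − 0.12 + 0.62 = 1.50, so t = min(1, 1.50) = 1.00.
Check: 0.12 ⊙ 1.00 = max(0, 0.12) = 0.12 ≤ 0.62.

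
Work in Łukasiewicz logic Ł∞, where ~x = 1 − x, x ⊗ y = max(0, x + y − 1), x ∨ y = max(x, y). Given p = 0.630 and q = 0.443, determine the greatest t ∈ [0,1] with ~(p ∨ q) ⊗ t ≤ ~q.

p ∨ q = max(0.630, 0.443) = 0.630
~(p ∨ q) = 1 − 0.630 = 0.370
So the left factor is ~(p ∨ q) = 0.370.
~q = 1 − 0.443 = 0.557
So the right-hand bound is ~q = 0.557.
The residuum of the Łukasiewicz t-norm gives the supremum: min(1, 1 − 0.370 + 0.557).
1 − 0.370 + 0.557 = 1.187, so t = min(1, 1.187) = 1.000.
Check: 0.370 ⊗ 1.000 = max(0, 0.370) = 0.370 ≤ 0.557.

1.000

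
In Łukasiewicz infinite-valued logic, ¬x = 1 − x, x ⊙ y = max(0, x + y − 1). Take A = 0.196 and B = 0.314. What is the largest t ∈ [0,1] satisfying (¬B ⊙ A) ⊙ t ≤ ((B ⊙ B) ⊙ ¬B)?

1.000

¬B = 1 − 0.314 = 0.686
¬B ⊙ A = max(0, 0.686 + 0.196 − 1) = max(0, -0.118) = 0.000
So the left factor is ¬B ⊙ A = 0.000.
B ⊙ B = max(0, 0.314 + 0.314 − 1) = max(0, -0.372) = 0.000
(B ⊙ B) ⊙ ¬B = max(0, 0.000 + 0.686 − 1) = max(0, -0.314) = 0.000
So the right-hand bound is (B ⊙ B) ⊙ ¬B = 0.000.
The residuum of the Łukasiewicz t-norm gives the supremum: min(1, 1 − 0.000 + 0.000).
1 − 0.000 + 0.000 = 1.000, so t = min(1, 1.000) = 1.000.
Check: 0.000 ⊙ 1.000 = max(0, 0.000) = 0.000 ≤ 0.000.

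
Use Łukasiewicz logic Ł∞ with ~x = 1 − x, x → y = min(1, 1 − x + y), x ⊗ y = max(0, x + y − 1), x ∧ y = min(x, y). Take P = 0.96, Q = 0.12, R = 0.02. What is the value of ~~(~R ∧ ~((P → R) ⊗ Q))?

0.98

~R = 1 − 0.02 = 0.98
P → R = min(1, 1 − 0.96 + 0.02) = min(1, 0.06) = 0.06
(P → R) ⊗ Q = max(0, 0.06 + 0.12 − 1) = max(0, -0.82) = 0.00
~((P → R) ⊗ Q) = 1 − 0.00 = 1.00
~R ∧ ~((P → R) ⊗ Q) = min(0.98, 1.00) = 0.98
~(~R ∧ ~((P → R) ⊗ Q)) = 1 − 0.98 = 0.02
~~(~R ∧ ~((P → R) ⊗ Q)) = 1 − 0.02 = 0.98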